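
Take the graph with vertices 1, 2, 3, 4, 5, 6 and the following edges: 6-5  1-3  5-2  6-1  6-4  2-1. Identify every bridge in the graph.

The edges on the cycle 6-5-2-1-6 are not bridges since each lies on that cycle.
But removing 1-3 disconnects 1 from 3; removing 6-4 disconnects 6 from 4 — these are bridges.

1-3, 4-6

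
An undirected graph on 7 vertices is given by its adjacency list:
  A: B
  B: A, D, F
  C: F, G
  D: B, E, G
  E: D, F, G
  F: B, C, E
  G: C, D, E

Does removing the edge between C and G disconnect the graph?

No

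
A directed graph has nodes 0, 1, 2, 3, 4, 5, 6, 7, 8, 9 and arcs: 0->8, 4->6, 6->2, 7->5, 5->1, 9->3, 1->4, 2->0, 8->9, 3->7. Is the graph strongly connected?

Yes

From 0 we can reach every vertex (0, 1, 2, 3, 4, 5, 6, 7, 8, 9), and every vertex can reach 0 (0, 1, 2, 3, 4, 5, 6, 7, 8, 9). So the whole graph is one strongly connected component.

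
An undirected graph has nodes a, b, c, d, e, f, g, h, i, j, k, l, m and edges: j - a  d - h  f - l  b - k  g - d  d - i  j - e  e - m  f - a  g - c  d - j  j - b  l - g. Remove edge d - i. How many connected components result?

Before removal there is 1 component.
d - i is a bridge — removing it separates d's side from i's side.
After removal: 2 components.

2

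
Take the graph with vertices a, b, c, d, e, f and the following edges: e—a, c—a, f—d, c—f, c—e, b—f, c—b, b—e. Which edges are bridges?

d-f

The edges on the cycle c-b-f-c are not bridges since each lies on that cycle.
But removing d—f disconnects d from f — this is a bridge.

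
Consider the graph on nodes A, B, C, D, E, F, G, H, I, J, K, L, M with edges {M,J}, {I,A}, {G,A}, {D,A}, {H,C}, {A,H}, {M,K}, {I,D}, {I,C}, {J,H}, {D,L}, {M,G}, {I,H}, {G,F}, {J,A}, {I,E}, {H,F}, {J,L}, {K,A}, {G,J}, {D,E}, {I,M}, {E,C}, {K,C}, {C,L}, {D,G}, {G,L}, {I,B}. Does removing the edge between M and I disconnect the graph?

After removing M—I, the path M-K-A-I still connects them, so the edge is not a bridge.

No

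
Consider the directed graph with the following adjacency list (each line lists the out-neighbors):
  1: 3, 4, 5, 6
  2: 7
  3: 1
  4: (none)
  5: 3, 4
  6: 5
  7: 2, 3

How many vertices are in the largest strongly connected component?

4

{1, 3, 5, 6} are all mutually reachable — one SCC of size 4.
{2, 7} are all mutually reachable — one SCC of size 2.
{4} is an SCC by itself.
The largest has 4 vertices.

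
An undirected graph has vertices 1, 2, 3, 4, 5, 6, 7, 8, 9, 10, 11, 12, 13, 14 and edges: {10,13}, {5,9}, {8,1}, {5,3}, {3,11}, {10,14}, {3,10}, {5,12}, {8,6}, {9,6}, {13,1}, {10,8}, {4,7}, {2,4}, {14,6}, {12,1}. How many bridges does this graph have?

The edges on the cycle 5-3-10-8-6-9-5 are not bridges since each lies on that cycle.
But removing 3-11 disconnects 3 from 11; removing 4-7 disconnects 4 from 7; removing 2-4 disconnects 2 from 4 — these are bridges.
That makes 3 bridges.

3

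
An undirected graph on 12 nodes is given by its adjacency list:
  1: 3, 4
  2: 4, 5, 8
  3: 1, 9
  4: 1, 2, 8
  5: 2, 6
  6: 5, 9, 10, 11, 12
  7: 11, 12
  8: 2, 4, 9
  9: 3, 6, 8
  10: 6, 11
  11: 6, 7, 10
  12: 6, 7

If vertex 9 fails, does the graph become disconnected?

No

Deleting 9 leaves 1 component (was 1) (its neighbors 3, 6, 8 remain connected to each other), so 9 is not a cut vertex.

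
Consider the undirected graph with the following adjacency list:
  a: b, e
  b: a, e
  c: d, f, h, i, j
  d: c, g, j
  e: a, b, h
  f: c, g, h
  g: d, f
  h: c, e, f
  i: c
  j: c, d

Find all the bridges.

The edges on the cycle e-b-a-e are not bridges since each lies on that cycle.
But removing e-h disconnects e from h; removing i-c disconnects i from c — these are bridges.

c-i, e-h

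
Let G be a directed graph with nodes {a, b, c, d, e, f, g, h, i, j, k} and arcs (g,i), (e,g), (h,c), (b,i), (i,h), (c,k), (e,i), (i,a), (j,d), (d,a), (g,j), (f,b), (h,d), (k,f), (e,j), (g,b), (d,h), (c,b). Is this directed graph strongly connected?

There is no directed path from d to g, so the graph is not strongly connected.

No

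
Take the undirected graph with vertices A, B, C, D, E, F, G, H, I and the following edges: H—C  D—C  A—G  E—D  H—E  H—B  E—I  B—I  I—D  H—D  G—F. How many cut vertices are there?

1

Removing G increases the component count from 2 to 3, so G is a cut vertex.
By contrast removing I leaves 2 components; it is not a cut vertex. No other vertex is a cut vertex either.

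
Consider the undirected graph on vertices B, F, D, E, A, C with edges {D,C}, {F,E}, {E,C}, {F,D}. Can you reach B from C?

No

The component containing C is {C, D, E, F}, and B is not in it.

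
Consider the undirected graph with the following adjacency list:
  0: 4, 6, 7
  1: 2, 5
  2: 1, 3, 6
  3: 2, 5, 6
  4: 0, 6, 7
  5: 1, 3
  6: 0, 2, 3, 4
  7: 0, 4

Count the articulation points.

Removing 6 increases the component count from 1 to 2, so 6 is a cut vertex.
By contrast removing 7 leaves 1 component; it is not a cut vertex. No other vertex is a cut vertex either.

1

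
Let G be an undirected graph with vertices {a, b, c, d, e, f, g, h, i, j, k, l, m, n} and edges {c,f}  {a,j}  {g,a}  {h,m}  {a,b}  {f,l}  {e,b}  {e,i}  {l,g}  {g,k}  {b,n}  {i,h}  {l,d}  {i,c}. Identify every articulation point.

Removing a increases the component count from 1 to 2, so a is a cut vertex.
Removing b increases the component count from 1 to 2, so b is a cut vertex.
Removing g increases the component count from 1 to 2, so g is a cut vertex.
Likewise h, i, l are cut vertices.
By contrast removing e leaves 1 component; it is not a cut vertex. No other vertex is a cut vertex either.

a, b, g, h, i, l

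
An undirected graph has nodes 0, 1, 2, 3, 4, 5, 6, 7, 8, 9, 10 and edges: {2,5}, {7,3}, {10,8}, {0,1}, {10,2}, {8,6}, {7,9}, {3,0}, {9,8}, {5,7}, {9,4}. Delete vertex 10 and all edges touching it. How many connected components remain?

1

With 10 gone, the remaining components are: {0, 1, 2, 3, 4, 5, 6, 7, 8, 9}.
That is 1 component.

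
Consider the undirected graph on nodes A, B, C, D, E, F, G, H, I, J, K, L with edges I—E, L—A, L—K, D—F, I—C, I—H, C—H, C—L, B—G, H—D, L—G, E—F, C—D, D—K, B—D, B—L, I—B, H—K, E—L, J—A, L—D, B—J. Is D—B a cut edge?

After removing D—B, the path D-L-B still connects them, so the edge is not a bridge.

No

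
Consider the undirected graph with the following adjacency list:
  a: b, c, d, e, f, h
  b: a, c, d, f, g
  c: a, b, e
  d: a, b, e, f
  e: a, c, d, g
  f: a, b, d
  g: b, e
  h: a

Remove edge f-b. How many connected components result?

f and b are still connected via f-d-b, so the component count stays at 1.

1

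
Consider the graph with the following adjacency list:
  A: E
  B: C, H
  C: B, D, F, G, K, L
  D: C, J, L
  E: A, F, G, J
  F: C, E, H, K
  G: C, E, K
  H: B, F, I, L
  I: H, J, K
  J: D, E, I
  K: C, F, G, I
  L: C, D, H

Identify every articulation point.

Removing E increases the component count from 1 to 2, so E is a cut vertex.
By contrast removing A leaves 1 component; it is not a cut vertex. No other vertex is a cut vertex either.

E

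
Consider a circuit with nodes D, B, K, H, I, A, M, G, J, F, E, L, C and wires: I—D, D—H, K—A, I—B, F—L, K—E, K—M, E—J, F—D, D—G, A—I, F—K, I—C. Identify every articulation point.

Removing D increases the component count from 1 to 3, so D is a cut vertex.
Removing E increases the component count from 1 to 2, so E is a cut vertex.
Removing F increases the component count from 1 to 2, so F is a cut vertex.
Likewise I, K are cut vertices.
By contrast removing J leaves 1 component; it is not a cut vertex. No other vertex is a cut vertex either.

D, E, F, I, K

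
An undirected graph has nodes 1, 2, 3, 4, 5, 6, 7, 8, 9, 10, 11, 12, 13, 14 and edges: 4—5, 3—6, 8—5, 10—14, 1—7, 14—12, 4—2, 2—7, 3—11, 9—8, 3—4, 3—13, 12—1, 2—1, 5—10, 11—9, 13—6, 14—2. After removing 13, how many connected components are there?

1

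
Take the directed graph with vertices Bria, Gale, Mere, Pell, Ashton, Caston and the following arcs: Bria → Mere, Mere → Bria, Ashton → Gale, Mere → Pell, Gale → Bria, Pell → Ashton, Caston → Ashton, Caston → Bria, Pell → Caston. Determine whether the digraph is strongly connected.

From Caston we can reach every vertex (Bria, Gale, Mere, Pell, Ashton, Caston), and every vertex can reach Caston (Bria, Gale, Mere, Pell, Ashton, Caston). So the whole graph is one strongly connected component.

Yes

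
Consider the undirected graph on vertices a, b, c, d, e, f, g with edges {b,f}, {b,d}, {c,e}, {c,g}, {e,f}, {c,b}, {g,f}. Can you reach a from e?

No

The component containing e is {b, c, d, e, f, g}, and a is not in it.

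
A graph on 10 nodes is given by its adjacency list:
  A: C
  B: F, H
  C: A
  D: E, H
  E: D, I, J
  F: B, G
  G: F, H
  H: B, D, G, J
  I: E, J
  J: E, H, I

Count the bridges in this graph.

1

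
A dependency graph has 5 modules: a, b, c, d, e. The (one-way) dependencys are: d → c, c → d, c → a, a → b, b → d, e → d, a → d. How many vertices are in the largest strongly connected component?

4

{a, b, c, d} are all mutually reachable — one SCC of size 4.
{e} is an SCC by itself.
The largest has 4 vertices.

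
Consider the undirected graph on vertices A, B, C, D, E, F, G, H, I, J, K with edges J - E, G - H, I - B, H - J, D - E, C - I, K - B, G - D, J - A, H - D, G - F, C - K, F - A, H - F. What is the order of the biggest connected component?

Starting from B we can reach B, C, I, K. That is one component of size 4.
Starting from A we can reach A, D, E, F, G, H, J. That is one component of size 7.
The largest has 7 vertices.

7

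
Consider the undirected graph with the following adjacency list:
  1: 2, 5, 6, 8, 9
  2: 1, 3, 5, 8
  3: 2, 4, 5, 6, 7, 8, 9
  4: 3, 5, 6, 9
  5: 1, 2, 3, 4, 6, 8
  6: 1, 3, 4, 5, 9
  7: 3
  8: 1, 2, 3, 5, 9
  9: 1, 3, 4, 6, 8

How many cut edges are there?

1

The edges on the cycle 9-1-5-2-3-9 are not bridges since each lies on that cycle.
But removing 7-3 disconnects 7 from 3 — this is a bridge.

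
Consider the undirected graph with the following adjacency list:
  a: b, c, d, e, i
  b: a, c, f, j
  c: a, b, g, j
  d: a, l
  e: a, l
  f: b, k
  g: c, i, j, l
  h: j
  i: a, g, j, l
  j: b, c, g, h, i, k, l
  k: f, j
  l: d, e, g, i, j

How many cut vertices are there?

Removing j increases the component count from 1 to 2, so j is a cut vertex.
By contrast removing b leaves 1 component; it is not a cut vertex. No other vertex is a cut vertex either.

1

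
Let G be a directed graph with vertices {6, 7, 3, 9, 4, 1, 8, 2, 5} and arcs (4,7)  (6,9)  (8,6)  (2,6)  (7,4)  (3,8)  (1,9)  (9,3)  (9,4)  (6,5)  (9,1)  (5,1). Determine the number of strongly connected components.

3

{1, 3, 5, 6, 8, 9} are all mutually reachable — one SCC of size 6.
{4, 7} are all mutually reachable — one SCC of size 2.
{2} is an SCC by itself.
That gives 3 strongly connected components.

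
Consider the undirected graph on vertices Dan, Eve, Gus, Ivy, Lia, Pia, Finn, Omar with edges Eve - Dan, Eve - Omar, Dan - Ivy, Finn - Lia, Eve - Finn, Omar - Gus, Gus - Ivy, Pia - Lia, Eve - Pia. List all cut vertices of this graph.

Eve

Removing Eve increases the component count from 1 to 2, so Eve is a cut vertex.
By contrast removing Gus leaves 1 component; it is not a cut vertex. No other vertex is a cut vertex either.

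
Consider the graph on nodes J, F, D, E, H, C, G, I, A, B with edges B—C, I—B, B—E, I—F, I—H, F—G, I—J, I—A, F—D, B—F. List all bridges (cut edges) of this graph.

A-I, B-C, B-E, D-F, F-G, H-I, I-J

The edges on the cycle I-B-F-I are not bridges since each lies on that cycle.
But removing B—E disconnects B from E; removing I—H disconnects I from H; removing F—G disconnects F from G; removing F—D disconnects F from D — these are bridges.
In total 7 edges are bridges.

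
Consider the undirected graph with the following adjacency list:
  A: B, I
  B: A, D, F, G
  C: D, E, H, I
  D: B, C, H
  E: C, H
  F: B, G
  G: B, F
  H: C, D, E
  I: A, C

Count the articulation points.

Removing B increases the component count from 1 to 2, so B is a cut vertex.
By contrast removing G leaves 1 component; it is not a cut vertex. No other vertex is a cut vertex either.

1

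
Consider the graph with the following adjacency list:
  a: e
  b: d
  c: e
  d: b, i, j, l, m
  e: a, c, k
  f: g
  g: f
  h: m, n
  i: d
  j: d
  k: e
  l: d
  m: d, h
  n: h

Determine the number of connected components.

3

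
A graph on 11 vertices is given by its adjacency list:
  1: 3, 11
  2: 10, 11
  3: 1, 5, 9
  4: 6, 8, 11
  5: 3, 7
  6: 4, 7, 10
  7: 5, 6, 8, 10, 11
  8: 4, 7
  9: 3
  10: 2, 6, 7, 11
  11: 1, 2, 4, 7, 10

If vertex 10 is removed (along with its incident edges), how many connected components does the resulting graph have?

1

With 10 gone, the remaining components are: {1, 2, 3, 4, 5, 6, 7, 8, 9, 11}.
That is 1 component.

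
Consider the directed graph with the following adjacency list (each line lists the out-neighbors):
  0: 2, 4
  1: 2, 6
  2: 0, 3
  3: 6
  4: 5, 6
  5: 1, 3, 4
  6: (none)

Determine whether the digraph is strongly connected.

No

There is no directed path from 3 to 1, so the graph is not strongly connected.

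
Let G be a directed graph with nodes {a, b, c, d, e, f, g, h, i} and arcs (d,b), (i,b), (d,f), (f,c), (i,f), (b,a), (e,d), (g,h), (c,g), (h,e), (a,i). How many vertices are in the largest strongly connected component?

{a, b, c, d, e, f, g, h, i} are all mutually reachable — one SCC of size 9.
The largest has 9 vertices.

9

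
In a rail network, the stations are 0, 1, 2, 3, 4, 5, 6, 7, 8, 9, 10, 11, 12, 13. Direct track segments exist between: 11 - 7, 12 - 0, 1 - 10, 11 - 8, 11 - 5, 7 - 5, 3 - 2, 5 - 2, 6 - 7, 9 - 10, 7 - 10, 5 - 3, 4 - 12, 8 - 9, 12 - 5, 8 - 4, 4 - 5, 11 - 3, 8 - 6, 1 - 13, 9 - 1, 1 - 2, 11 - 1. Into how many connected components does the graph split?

1

Starting from 0 we can reach 0, 1, 2, 3, 4, 5, 6, 7, 8, 9, 10, 11, 12, 13. That is one component of size 14.
Total: 1 component.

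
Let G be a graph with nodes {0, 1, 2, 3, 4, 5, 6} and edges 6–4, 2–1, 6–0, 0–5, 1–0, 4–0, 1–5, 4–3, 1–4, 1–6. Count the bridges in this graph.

2

The edges on the cycle 1-6-0-1 are not bridges since each lies on that cycle.
But removing 1–2 disconnects 1 from 2; removing 4–3 disconnects 4 from 3 — these are bridges.
That makes 2 bridges.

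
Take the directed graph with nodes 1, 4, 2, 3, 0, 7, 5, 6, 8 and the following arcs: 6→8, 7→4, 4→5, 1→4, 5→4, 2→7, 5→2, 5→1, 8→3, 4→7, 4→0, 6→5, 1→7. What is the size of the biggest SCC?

{1, 2, 4, 5, 7} are all mutually reachable — one SCC of size 5.
{8} is an SCC by itself.
{6} is an SCC by itself.
{3} is an SCC by itself.
{0} is an SCC by itself.
The largest has 5 vertices.

5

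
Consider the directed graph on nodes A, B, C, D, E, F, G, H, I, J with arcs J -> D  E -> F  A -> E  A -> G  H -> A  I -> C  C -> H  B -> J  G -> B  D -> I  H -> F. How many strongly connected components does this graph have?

3

{A, B, C, D, G, H, I, J} are all mutually reachable — one SCC of size 8.
{E} is an SCC by itself.
{F} is an SCC by itself.
That gives 3 strongly connected components.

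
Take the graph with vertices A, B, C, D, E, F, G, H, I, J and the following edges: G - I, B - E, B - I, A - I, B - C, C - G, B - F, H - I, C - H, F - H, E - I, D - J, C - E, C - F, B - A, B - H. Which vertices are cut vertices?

none

Removing D, for instance, still leaves 2 components. No single vertex removal increases the component count — the graph has no articulation points.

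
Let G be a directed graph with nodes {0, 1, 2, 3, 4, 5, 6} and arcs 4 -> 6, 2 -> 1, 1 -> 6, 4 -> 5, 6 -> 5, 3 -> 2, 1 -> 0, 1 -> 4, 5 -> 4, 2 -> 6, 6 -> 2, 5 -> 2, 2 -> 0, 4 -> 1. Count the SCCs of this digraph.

3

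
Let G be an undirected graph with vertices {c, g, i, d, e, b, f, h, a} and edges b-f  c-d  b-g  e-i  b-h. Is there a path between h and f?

From h we can reach b, f, g, h, which includes f.

Yes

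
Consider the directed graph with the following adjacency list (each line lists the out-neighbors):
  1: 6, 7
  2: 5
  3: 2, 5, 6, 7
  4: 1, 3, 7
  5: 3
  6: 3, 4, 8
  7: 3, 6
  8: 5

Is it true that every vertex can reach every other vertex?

Yes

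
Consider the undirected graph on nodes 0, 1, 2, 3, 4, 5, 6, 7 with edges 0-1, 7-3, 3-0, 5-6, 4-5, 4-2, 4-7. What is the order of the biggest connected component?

8

Starting from 0 we can reach 0, 1, 2, 3, 4, 5, 6, 7. That is one component of size 8.
The largest has 8 vertices.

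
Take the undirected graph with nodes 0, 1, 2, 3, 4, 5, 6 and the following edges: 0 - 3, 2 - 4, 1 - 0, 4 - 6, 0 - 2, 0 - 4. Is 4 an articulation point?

Yes

Deleting 4 raises the number of components from 2 to 3, so 4 is a cut vertex.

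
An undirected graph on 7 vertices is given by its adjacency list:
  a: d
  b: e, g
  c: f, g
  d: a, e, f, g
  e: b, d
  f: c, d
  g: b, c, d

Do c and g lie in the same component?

Yes

From c we can reach a, b, c, d, e, f, g, which includes g.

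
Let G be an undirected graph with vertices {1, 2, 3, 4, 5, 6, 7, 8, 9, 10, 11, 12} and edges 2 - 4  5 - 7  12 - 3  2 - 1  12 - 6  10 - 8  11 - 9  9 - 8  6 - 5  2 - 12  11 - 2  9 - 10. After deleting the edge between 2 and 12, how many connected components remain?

Before removal there is 1 component.
2 - 12 is a bridge — removing it separates 2's side from 12's side.
After removal: 2 components.

2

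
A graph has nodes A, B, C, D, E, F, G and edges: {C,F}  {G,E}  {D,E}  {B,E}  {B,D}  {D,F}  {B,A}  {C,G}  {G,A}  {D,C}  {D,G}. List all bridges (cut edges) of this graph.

The edges on the cycle B-D-C-G-E-B are not bridges since each lies on that cycle.
Every edge lies on some cycle, so there are no bridges.

none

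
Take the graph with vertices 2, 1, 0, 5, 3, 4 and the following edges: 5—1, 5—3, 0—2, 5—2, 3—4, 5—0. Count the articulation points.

2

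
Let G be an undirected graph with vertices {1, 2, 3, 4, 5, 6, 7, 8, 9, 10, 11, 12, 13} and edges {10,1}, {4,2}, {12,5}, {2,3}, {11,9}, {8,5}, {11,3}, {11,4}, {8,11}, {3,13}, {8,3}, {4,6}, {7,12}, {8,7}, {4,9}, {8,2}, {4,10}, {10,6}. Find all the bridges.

The edges on the cycle 8-7-12-5-8 are not bridges since each lies on that cycle.
But removing 13—3 disconnects 13 from 3; removing 1—10 disconnects 1 from 10 — these are bridges.

1-10, 13-3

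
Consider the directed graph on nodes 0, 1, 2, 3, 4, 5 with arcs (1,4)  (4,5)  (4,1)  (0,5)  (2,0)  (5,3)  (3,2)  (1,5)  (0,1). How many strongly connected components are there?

{0, 1, 2, 3, 4, 5} are all mutually reachable — one SCC of size 6.
That gives 1 strongly connected component.

1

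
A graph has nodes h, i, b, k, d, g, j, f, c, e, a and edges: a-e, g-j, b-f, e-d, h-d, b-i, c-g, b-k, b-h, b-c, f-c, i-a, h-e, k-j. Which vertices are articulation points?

b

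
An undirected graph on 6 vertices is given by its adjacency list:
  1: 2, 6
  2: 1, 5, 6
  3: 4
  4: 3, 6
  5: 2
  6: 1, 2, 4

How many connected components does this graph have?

1

Starting from 1 we can reach 1, 2, 3, 4, 5, 6. That is one component of size 6.
Total: 1 component.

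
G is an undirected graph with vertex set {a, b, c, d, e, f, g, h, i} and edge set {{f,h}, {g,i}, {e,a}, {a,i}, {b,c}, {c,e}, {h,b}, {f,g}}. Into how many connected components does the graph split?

2

d is isolated — a component by itself.
Starting from a we can reach a, b, c, e, f, g, h, i. That is one component of size 8.
Total: 2 components.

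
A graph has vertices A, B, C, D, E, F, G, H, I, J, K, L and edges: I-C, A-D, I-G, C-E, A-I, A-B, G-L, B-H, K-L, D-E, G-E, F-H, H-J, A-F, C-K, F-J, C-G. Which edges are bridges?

The edges on the cycle I-C-K-L-G-I are not bridges since each lies on that cycle.
Every edge lies on some cycle, so there are no bridges.

none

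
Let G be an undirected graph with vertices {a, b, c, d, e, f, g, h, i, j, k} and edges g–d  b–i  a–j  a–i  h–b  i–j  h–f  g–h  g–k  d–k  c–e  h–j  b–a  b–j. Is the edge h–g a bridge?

Yes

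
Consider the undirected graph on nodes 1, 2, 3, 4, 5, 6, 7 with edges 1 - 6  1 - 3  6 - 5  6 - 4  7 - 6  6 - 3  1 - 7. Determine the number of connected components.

2 is isolated — a component by itself.
Starting from 1 we can reach 1, 3, 4, 5, 6, 7. That is one component of size 6.
Total: 2 components.

2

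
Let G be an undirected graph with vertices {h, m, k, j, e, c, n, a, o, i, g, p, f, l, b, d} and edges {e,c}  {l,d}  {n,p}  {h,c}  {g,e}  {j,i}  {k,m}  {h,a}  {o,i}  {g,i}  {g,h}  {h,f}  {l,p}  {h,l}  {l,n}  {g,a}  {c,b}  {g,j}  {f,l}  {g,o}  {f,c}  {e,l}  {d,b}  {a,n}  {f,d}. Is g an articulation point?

Yes

Deleting g raises the number of components from 2 to 3, so g is a cut vertex.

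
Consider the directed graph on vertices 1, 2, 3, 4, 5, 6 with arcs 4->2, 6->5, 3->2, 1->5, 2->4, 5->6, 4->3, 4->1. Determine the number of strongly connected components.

3

{2, 3, 4} are all mutually reachable — one SCC of size 3.
{5, 6} are all mutually reachable — one SCC of size 2.
{1} is an SCC by itself.
That gives 3 strongly connected components.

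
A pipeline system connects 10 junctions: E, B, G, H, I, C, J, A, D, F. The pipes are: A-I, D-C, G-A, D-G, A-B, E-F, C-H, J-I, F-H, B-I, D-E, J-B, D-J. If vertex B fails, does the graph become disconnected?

No

Deleting B leaves 1 component (was 1) (its neighbors A, I, J remain connected to each other), so B is not a cut vertex.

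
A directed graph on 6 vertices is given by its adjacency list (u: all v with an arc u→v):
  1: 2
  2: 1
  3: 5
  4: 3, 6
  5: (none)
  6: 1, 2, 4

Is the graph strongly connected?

No

There is no directed path from 5 to 4, so the graph is not strongly connected.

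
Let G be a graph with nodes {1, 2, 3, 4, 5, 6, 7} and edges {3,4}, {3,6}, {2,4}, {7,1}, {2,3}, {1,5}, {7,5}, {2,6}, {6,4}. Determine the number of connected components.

2

Starting from 1 we can reach 1, 5, 7. That is one component of size 3.
Starting from 2 we can reach 2, 3, 4, 6. That is one component of size 4.
Total: 2 components.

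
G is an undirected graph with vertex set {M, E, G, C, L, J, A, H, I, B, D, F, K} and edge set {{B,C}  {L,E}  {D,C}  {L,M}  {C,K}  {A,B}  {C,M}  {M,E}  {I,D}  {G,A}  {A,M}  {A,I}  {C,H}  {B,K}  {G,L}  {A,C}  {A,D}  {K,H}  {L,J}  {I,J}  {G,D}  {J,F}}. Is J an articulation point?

Yes

Deleting J raises the number of components from 1 to 2, so J is a cut vertex.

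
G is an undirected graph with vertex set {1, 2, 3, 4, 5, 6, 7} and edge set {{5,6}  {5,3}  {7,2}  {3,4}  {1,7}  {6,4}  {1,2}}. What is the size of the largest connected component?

Starting from 1 we can reach 1, 2, 7. That is one component of size 3.
Starting from 3 we can reach 3, 4, 5, 6. That is one component of size 4.
The largest has 4 vertices.

4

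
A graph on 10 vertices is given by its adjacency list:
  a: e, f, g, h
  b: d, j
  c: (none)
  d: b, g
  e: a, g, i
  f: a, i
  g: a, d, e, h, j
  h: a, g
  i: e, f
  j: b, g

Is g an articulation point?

Yes

Deleting g raises the number of components from 2 to 3, so g is a cut vertex.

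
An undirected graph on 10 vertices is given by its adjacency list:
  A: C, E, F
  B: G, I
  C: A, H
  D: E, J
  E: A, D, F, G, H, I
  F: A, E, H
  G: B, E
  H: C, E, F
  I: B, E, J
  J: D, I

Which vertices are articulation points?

E

Removing E increases the component count from 1 to 2, so E is a cut vertex.
By contrast removing J leaves 1 component; it is not a cut vertex. No other vertex is a cut vertex either.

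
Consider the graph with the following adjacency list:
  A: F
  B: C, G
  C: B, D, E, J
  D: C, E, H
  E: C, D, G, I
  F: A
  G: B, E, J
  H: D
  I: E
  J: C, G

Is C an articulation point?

No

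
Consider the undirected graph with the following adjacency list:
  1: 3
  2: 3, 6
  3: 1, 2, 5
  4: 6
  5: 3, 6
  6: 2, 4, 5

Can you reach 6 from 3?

From 3 we can reach 1, 2, 3, 4, 5, 6, which includes 6.

Yes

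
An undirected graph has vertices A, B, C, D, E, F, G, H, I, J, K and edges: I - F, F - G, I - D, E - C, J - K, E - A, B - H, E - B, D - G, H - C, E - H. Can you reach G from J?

No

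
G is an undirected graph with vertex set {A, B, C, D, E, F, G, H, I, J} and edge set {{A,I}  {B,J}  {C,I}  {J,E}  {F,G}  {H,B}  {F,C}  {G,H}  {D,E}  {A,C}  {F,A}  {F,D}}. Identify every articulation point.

Removing F increases the component count from 1 to 2, so F is a cut vertex.
By contrast removing I leaves 1 component; it is not a cut vertex. No other vertex is a cut vertex either.

F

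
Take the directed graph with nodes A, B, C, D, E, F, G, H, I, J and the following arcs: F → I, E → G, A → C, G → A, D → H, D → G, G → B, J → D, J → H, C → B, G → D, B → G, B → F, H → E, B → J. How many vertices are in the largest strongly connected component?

{A, B, C, D, E, G, H, J} are all mutually reachable — one SCC of size 8.
{I} is an SCC by itself.
{F} is an SCC by itself.
The largest has 8 vertices.

8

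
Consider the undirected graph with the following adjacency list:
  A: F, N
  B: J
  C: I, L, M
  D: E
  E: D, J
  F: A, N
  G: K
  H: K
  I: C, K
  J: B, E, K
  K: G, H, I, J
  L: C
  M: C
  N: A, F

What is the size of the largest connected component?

11

Starting from A we can reach A, F, N. That is one component of size 3.
Starting from B we can reach B, C, D, E, G, H, I, J, K, L, M. That is one component of size 11.
The largest has 11 vertices.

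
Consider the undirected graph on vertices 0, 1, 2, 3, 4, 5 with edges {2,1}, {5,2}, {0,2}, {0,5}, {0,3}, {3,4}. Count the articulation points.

Removing 0 increases the component count from 1 to 2, so 0 is a cut vertex.
Removing 2 increases the component count from 1 to 2, so 2 is a cut vertex.
Removing 3 increases the component count from 1 to 2, so 3 is a cut vertex.
By contrast removing 4 leaves 1 component; it is not a cut vertex. No other vertex is a cut vertex either.

3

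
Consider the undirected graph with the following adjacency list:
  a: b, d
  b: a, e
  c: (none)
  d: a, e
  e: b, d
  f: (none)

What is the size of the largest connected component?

f is isolated — a component by itself.
c is isolated — a component by itself.
Starting from a we can reach a, b, d, e. That is one component of size 4.
The largest has 4 vertices.

4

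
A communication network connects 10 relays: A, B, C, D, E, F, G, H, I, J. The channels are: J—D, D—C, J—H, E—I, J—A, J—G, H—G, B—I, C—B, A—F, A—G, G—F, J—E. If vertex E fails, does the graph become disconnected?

No

Deleting E leaves 1 component (was 1) (its neighbors I, J remain connected to each other), so E is not a cut vertex.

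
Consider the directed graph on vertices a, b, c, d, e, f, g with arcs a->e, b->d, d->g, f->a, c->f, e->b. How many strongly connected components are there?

7

{c} is an SCC by itself.
{b} is an SCC by itself.
{e} is an SCC by itself.
{g} is an SCC by itself.
{f} is an SCC by itself.
(and 2 more singleton SCCs)
That gives 7 strongly connected components.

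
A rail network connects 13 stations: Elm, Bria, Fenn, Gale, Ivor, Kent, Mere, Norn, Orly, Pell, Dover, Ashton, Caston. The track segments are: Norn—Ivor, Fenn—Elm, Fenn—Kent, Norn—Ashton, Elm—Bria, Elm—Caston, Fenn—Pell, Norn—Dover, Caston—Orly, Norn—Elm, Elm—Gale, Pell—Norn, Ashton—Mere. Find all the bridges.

Ashton-Mere, Ashton-Norn, Bria-Elm, Caston-Elm, Caston-Orly, Dover-Norn, Elm-Gale, Fenn-Kent, Ivor-Norn

The edges on the cycle Fenn-Pell-Norn-Elm-Fenn are not bridges since each lies on that cycle.
But removing Ivor—Norn disconnects Ivor from Norn; removing Ashton—Mere disconnects Ashton from Mere; removing Caston—Orly disconnects Caston from Orly; removing Gale—Elm disconnects Gale from Elm — these are bridges.
In total 9 edges are bridges.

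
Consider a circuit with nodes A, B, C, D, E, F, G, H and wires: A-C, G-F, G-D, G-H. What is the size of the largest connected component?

4

E is isolated — a component by itself.
B is isolated — a component by itself.
Starting from A we can reach A, C. That is one component of size 2.
Starting from D we can reach D, F, G, H. That is one component of size 4.
The largest has 4 vertices.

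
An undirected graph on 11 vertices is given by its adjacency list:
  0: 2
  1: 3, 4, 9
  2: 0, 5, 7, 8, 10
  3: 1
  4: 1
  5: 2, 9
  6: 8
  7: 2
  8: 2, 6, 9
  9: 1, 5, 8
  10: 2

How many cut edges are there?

7

The edges on the cycle 5-2-8-9-5 are not bridges since each lies on that cycle.
But removing 9-1 disconnects 9 from 1; removing 6-8 disconnects 6 from 8; removing 3-1 disconnects 3 from 1; removing 2-10 disconnects 2 from 10 — these are bridges.
In total 7 edges are bridges.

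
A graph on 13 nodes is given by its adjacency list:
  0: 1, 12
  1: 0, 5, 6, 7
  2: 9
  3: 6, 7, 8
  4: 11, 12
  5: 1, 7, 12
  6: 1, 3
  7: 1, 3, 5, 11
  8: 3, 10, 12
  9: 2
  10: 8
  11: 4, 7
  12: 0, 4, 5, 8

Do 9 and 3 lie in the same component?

The component containing 9 is {2, 9}, and 3 is not in it.

No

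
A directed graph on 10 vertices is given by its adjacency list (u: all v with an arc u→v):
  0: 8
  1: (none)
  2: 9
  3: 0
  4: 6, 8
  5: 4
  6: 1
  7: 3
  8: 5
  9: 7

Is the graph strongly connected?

No

There is no directed path from 5 to 2, so the graph is not strongly connected.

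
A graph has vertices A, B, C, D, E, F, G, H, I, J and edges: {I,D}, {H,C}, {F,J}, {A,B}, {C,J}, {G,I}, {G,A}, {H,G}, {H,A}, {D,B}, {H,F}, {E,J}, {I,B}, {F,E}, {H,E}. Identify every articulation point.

H

Removing H increases the component count from 1 to 2, so H is a cut vertex.
By contrast removing J leaves 1 component; it is not a cut vertex. No other vertex is a cut vertex either.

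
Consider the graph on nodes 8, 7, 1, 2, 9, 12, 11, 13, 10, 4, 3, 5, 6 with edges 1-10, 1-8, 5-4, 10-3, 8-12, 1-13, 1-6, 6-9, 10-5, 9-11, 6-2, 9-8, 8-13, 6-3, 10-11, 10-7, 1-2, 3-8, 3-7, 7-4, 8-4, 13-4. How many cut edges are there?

The edges on the cycle 1-10-5-4-8-1 are not bridges since each lies on that cycle.
But removing 8-12 disconnects 8 from 12 — this is a bridge.

1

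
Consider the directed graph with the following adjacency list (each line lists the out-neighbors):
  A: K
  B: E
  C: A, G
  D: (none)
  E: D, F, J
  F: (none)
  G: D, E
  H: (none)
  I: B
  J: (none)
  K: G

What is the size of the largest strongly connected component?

{G} is an SCC by itself.
{B} is an SCC by itself.
{J} is an SCC by itself.
{C} is an SCC by itself.
{E} is an SCC by itself.
(and 6 more singleton SCCs)
The largest has 1 vertex.

1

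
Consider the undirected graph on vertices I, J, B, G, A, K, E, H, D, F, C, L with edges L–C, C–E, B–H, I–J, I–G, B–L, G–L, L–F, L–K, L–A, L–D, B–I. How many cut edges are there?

The edges on the cycle B-I-G-L-B are not bridges since each lies on that cycle.
But removing L–K disconnects L from K; removing I–J disconnects I from J; removing C–L disconnects C from L; removing B–H disconnects B from H — these are bridges.
In total 8 edges are bridges.

8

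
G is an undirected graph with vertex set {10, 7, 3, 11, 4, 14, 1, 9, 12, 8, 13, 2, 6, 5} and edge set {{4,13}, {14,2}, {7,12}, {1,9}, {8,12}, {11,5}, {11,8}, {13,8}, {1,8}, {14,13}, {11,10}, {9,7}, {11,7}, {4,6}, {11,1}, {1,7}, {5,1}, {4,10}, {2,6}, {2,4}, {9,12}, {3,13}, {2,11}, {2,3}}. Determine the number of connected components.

Starting from 1 we can reach 1, 2, 3, 4, 5, 6, 7, 8, 9, 10, 11, 12, 13, 14. That is one component of size 14.
Total: 1 component.

1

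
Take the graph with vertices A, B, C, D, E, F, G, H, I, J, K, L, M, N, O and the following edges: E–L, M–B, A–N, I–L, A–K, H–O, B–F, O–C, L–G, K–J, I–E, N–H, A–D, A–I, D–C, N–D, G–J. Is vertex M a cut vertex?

Deleting M leaves 2 components (was 2), so M is not a cut vertex.

No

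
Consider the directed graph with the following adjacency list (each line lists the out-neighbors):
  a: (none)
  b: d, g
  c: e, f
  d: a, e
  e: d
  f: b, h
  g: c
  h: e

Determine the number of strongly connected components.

{b, c, f, g} are all mutually reachable — one SCC of size 4.
{d, e} are all mutually reachable — one SCC of size 2.
{h} is an SCC by itself.
{a} is an SCC by itself.
That gives 4 strongly connected components.

4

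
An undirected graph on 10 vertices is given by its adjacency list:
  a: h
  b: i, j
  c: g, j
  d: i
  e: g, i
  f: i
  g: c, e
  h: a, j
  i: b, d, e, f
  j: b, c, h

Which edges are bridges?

a-h, d-i, f-i, h-j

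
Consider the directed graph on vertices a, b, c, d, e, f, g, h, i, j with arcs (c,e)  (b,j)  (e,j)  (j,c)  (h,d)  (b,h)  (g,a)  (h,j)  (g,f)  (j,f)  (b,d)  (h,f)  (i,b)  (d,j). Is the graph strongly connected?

There is no directed path from e to a, so the graph is not strongly connected.

No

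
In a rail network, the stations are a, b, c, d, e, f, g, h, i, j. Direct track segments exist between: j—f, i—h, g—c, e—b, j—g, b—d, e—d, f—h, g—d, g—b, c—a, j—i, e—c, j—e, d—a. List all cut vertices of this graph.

j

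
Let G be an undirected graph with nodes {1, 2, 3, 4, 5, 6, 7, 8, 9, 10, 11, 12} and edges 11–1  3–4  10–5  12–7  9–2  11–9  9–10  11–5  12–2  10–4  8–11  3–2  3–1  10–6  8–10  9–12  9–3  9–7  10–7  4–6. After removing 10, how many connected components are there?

1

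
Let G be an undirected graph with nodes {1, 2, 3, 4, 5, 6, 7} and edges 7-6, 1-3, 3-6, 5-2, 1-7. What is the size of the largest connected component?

4 is isolated — a component by itself.
Starting from 2 we can reach 2, 5. That is one component of size 2.
Starting from 1 we can reach 1, 3, 6, 7. That is one component of size 4.
The largest has 4 vertices.

4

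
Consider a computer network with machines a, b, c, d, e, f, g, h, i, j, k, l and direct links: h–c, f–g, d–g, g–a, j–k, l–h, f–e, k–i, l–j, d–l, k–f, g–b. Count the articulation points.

5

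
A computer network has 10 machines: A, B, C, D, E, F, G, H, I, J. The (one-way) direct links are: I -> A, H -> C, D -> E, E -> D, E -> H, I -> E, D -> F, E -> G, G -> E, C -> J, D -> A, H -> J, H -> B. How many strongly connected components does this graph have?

{D, E, G} are all mutually reachable — one SCC of size 3.
{I} is an SCC by itself.
{B} is an SCC by itself.
{H} is an SCC by itself.
{J} is an SCC by itself.
(and 3 more singleton SCCs)
That gives 8 strongly connected components.

8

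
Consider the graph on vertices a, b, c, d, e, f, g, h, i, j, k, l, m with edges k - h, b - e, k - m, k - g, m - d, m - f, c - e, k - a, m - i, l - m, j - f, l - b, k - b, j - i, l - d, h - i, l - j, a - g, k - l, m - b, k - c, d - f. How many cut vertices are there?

Removing k increases the component count from 1 to 2, so k is a cut vertex.
By contrast removing l leaves 1 component; it is not a cut vertex. No other vertex is a cut vertex either.

1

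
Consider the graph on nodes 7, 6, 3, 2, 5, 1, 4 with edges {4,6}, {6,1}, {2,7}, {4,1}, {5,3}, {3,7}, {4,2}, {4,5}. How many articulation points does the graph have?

1

Removing 4 increases the component count from 1 to 2, so 4 is a cut vertex.
By contrast removing 7 leaves 1 component; it is not a cut vertex. No other vertex is a cut vertex either.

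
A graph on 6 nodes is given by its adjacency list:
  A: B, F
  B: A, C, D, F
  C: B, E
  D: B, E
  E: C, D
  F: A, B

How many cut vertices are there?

1

Removing B increases the component count from 1 to 2, so B is a cut vertex.
By contrast removing A leaves 1 component; it is not a cut vertex. No other vertex is a cut vertex either.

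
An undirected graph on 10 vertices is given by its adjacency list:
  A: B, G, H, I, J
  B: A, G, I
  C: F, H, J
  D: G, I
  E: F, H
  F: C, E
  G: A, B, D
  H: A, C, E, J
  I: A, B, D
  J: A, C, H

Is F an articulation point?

Deleting F leaves 1 component (was 1) (its neighbors C, E remain connected to each other), so F is not a cut vertex.

No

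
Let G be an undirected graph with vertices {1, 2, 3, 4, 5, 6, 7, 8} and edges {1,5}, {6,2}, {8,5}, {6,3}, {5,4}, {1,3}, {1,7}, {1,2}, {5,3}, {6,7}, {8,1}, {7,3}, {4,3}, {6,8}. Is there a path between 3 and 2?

From 3 we can reach 1, 2, 3, 4, 5, 6, 7, 8, which includes 2.

Yes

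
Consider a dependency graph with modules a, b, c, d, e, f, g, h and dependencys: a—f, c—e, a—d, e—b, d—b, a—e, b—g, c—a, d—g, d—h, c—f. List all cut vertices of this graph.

Removing d increases the component count from 1 to 2, so d is a cut vertex.
By contrast removing c leaves 1 component; it is not a cut vertex. No other vertex is a cut vertex either.

d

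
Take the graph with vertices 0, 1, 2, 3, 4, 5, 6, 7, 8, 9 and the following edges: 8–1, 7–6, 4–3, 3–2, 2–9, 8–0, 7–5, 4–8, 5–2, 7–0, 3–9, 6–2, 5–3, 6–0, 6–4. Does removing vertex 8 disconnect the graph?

Yes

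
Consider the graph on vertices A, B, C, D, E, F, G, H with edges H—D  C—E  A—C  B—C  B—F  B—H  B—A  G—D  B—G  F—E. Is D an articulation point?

Deleting D leaves 1 component (was 1) (its neighbors G, H remain connected to each other), so D is not a cut vertex.

No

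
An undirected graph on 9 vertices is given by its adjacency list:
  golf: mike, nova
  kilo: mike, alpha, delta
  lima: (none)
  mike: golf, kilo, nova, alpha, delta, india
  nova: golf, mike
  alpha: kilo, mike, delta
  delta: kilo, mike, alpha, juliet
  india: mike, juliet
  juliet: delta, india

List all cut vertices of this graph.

mike

Removing mike increases the component count from 2 to 3, so mike is a cut vertex.
By contrast removing delta leaves 2 components; it is not a cut vertex. No other vertex is a cut vertex either.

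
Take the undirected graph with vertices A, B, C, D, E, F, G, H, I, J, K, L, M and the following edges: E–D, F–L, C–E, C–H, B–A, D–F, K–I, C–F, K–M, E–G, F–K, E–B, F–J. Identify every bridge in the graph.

A-B, B-E, C-H, E-G, F-J, F-K, F-L, I-K, K-M

The edges on the cycle C-E-D-F-C are not bridges since each lies on that cycle.
But removing F–L disconnects F from L; removing E–B disconnects E from B; removing C–H disconnects C from H; removing B–A disconnects B from A — these are bridges.
In total 9 edges are bridges.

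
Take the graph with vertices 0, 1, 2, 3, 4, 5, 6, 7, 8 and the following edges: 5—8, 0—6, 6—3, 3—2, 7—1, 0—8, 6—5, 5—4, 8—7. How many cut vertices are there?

5

Removing 3 increases the component count from 1 to 2, so 3 is a cut vertex.
Removing 5 increases the component count from 1 to 2, so 5 is a cut vertex.
Removing 6 increases the component count from 1 to 2, so 6 is a cut vertex.
Likewise 7, 8 are cut vertices.
By contrast removing 4 leaves 1 component; it is not a cut vertex. No other vertex is a cut vertex either.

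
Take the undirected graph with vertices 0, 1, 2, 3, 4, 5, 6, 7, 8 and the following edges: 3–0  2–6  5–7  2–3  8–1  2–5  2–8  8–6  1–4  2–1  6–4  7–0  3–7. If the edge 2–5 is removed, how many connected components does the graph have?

2 and 5 are still connected via 2-3-7-5, so the component count stays at 1.

1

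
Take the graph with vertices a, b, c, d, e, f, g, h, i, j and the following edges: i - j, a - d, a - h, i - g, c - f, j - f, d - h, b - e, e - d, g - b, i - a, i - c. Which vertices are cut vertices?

Removing i increases the component count from 1 to 2, so i is a cut vertex.
By contrast removing f leaves 1 component; it is not a cut vertex. No other vertex is a cut vertex either.

i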